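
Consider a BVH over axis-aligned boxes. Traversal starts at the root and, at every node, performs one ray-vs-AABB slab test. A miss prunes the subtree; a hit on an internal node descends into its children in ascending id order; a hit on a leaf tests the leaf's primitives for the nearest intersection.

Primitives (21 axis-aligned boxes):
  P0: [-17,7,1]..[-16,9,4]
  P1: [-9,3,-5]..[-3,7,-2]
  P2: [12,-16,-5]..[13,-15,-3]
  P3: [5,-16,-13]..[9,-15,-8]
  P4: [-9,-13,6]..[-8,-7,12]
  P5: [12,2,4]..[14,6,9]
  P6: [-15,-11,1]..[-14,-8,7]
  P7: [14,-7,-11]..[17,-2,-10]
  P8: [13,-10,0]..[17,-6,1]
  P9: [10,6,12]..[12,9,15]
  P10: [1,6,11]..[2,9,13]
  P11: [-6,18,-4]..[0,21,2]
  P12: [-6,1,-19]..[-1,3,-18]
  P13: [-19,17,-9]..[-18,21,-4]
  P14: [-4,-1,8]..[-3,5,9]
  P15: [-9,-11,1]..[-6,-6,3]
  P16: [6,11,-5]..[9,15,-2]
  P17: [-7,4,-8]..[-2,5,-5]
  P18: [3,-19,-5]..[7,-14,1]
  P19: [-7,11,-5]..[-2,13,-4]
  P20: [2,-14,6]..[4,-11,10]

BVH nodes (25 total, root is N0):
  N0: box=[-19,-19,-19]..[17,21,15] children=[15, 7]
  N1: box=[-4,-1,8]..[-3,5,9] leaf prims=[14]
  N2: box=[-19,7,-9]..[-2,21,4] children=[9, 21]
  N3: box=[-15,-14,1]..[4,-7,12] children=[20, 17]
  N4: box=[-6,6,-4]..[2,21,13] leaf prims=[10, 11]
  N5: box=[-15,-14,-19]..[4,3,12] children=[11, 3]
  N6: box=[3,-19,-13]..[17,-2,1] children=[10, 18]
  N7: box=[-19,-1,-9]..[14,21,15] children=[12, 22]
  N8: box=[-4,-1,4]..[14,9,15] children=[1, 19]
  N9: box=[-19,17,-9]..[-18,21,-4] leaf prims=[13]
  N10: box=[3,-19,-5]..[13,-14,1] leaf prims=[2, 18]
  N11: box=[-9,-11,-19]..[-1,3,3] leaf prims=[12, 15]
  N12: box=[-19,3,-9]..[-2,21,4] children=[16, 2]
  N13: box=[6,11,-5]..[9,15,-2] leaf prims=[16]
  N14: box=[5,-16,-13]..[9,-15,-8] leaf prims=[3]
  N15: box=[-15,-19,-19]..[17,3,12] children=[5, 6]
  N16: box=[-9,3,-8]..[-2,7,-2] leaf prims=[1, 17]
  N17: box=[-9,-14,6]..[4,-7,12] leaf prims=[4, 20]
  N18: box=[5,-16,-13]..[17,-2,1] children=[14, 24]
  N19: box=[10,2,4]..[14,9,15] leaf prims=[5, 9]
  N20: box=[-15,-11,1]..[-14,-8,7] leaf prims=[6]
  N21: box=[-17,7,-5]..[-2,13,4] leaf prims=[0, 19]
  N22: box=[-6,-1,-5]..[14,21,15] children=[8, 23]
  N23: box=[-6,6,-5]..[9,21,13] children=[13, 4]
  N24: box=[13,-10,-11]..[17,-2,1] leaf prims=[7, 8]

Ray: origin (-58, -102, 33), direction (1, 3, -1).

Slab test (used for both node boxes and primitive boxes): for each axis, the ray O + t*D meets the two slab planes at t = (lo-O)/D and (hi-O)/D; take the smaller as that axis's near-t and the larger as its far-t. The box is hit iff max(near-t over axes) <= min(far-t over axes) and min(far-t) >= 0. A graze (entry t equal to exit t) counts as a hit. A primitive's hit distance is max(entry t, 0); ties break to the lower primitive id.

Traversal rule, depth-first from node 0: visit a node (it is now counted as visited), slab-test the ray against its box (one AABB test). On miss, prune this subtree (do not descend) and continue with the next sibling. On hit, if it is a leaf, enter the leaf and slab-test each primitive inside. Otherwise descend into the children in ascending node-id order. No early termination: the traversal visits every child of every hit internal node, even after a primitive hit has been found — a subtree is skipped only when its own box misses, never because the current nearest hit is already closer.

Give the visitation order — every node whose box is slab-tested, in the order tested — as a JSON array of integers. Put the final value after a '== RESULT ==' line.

Walk:
N0 x:[39,75] y:[83/3,41] z:[18,52] -> hit [39,41], descend [7, 15]
  N7 x:[39,72] y:[101/3,41] z:[18,42] -> hit [39,41], descend [12, 22]
    N12 x:[39,56] y:[35,41] z:[29,42] -> hit [39,41], descend [2, 16]
      N2 x:[39,56] y:[109/3,41] z:[29,42] -> hit [39,41], descend [9, 21]
        N9 x:[39,40] y:[119/3,41] z:[37,42] -> hit [119/3,40] leaf, test {P13@t=119/3}
        N21 x:[41,56] y:[109/3,115/3] z:[29,38] -> miss, prune
      N16 x:[49,56] y:[35,109/3] z:[35,41] -> miss, prune
    N22 x:[52,72] y:[101/3,41] z:[18,38] -> miss, prune
  N15 x:[43,75] y:[83/3,35] z:[21,52] -> miss, prune

9 AABB tests over nodes [0, 7, 12, 2, 9, 21, 16, 22, 15]; 1 leaf entered; closest P13.

== RESULT ==
[0, 7, 12, 2, 9, 21, 16, 22, 15]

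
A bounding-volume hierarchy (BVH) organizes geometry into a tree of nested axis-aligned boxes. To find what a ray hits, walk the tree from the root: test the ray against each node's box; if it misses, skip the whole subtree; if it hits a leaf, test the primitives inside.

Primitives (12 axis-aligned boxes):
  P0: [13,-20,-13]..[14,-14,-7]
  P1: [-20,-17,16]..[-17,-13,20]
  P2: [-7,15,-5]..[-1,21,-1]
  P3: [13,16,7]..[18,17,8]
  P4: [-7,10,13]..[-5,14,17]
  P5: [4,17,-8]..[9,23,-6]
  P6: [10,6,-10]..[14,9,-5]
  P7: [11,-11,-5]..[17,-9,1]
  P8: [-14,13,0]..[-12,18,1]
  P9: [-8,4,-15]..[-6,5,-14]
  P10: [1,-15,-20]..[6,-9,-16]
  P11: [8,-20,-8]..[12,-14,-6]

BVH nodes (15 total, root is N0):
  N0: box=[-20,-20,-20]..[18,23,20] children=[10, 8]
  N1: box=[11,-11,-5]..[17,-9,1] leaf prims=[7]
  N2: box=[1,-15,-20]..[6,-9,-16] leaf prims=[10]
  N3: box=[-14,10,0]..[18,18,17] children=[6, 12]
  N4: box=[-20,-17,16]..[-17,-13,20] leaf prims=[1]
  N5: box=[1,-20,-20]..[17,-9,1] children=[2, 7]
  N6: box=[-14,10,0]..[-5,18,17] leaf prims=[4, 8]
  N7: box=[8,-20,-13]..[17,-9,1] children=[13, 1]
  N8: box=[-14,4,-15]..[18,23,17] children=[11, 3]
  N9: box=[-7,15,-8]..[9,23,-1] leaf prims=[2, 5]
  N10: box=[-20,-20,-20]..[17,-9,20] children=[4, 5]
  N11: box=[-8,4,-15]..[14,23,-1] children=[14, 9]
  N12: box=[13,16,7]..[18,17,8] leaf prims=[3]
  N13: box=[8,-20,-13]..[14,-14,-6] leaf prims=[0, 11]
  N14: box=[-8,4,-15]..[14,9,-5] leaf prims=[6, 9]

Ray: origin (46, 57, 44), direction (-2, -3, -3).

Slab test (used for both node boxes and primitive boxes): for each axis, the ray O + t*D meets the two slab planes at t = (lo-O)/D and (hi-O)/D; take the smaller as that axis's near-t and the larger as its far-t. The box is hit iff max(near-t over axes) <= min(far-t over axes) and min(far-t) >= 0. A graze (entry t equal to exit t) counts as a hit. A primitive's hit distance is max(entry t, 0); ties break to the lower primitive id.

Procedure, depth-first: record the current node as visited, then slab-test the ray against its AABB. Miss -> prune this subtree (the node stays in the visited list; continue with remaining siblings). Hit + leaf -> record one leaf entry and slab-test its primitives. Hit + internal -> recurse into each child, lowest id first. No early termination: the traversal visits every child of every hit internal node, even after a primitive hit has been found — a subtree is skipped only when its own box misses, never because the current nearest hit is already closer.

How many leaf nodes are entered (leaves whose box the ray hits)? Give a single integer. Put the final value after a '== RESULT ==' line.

Trace the traversal:
N0 x:[14,33] y:[34/3,77/3] z:[8,64/3] -> hit [14,64/3], descend [8, 10]
  N8 x:[14,30] y:[34/3,53/3] z:[9,59/3] -> hit [14,53/3], descend [3, 11]
    N3 x:[14,30] y:[13,47/3] z:[9,44/3] -> hit [14,44/3], descend [6, 12]
      N6 x:[51/2,30] y:[13,47/3] z:[9,44/3] -> miss, prune
      N12 x:[14,33/2] y:[40/3,41/3] z:[12,37/3] -> miss, prune
    N11 x:[16,27] y:[34/3,53/3] z:[15,59/3] -> hit [16,53/3], descend [9, 14]
      N9 x:[37/2,53/2] y:[34/3,14] z:[15,52/3] -> miss, prune
      N14 x:[16,27] y:[16,53/3] z:[49/3,59/3] -> hit [49/3,53/3] leaf, test {P6@t=49/3, P9(miss)}
  N10 x:[29/2,33] y:[22,77/3] z:[8,64/3] -> miss, prune

Visited [0, 8, 3, 6, 12, 11, 9, 14, 10]. Tests: 9 box, 1 leaf. Nearest: P6.

== RESULT ==
1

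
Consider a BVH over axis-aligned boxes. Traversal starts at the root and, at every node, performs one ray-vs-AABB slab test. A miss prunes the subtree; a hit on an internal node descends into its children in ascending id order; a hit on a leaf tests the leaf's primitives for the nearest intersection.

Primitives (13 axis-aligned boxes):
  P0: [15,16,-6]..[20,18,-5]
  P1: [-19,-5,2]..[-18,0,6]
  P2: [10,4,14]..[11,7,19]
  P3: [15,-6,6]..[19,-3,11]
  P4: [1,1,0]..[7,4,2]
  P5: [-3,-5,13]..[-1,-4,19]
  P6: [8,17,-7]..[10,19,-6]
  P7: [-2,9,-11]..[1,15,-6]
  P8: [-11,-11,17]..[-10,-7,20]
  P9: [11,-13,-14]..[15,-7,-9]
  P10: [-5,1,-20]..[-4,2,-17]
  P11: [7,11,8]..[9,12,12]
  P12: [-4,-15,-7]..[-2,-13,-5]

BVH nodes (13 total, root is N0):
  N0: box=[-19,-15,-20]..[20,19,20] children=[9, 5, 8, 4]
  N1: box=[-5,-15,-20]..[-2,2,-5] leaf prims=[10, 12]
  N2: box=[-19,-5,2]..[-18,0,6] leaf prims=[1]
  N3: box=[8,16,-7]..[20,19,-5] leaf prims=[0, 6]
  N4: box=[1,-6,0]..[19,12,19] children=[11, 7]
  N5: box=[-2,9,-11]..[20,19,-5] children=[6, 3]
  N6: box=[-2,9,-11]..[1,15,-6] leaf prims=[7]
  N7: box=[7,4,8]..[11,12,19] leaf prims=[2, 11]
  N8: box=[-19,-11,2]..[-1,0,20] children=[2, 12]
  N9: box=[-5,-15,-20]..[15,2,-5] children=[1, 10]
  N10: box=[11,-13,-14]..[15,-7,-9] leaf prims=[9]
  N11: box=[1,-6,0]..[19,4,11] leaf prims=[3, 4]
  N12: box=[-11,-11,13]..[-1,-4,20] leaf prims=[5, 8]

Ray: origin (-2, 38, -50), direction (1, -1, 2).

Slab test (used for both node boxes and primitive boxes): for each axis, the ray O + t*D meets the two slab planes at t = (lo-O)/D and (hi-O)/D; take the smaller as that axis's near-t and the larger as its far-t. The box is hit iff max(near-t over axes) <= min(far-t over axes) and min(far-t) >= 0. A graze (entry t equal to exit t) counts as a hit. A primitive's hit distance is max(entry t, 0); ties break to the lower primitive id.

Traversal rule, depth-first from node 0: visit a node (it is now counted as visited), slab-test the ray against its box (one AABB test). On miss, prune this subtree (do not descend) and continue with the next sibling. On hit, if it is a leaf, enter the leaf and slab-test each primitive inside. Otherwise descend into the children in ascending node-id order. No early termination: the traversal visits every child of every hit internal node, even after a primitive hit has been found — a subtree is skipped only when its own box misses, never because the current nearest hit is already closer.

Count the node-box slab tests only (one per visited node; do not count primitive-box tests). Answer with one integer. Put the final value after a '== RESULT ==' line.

Walk:
N0 x:[-17,22] y:[19,53] z:[15,35] -> hit [19,22], descend [4, 5, 8, 9]
  N4 x:[3,21] y:[26,44] z:[25,69/2] -> miss, prune
  N5 x:[0,22] y:[19,29] z:[39/2,45/2] -> hit [39/2,22], descend [3, 6]
    N3 x:[10,22] y:[19,22] z:[43/2,45/2] -> hit [43/2,22] leaf, test {P0@t=22, P6(miss)}
    N6 x:[0,3] y:[23,29] z:[39/2,22] -> miss, prune
  N8 x:[-17,1] y:[38,49] z:[26,35] -> miss, prune
  N9 x:[-3,17] y:[36,53] z:[15,45/2] -> miss, prune

order=[0, 4, 5, 3, 6, 8, 9]  |boxes|=7  |leaves|=1  hit=P0

== RESULT ==
7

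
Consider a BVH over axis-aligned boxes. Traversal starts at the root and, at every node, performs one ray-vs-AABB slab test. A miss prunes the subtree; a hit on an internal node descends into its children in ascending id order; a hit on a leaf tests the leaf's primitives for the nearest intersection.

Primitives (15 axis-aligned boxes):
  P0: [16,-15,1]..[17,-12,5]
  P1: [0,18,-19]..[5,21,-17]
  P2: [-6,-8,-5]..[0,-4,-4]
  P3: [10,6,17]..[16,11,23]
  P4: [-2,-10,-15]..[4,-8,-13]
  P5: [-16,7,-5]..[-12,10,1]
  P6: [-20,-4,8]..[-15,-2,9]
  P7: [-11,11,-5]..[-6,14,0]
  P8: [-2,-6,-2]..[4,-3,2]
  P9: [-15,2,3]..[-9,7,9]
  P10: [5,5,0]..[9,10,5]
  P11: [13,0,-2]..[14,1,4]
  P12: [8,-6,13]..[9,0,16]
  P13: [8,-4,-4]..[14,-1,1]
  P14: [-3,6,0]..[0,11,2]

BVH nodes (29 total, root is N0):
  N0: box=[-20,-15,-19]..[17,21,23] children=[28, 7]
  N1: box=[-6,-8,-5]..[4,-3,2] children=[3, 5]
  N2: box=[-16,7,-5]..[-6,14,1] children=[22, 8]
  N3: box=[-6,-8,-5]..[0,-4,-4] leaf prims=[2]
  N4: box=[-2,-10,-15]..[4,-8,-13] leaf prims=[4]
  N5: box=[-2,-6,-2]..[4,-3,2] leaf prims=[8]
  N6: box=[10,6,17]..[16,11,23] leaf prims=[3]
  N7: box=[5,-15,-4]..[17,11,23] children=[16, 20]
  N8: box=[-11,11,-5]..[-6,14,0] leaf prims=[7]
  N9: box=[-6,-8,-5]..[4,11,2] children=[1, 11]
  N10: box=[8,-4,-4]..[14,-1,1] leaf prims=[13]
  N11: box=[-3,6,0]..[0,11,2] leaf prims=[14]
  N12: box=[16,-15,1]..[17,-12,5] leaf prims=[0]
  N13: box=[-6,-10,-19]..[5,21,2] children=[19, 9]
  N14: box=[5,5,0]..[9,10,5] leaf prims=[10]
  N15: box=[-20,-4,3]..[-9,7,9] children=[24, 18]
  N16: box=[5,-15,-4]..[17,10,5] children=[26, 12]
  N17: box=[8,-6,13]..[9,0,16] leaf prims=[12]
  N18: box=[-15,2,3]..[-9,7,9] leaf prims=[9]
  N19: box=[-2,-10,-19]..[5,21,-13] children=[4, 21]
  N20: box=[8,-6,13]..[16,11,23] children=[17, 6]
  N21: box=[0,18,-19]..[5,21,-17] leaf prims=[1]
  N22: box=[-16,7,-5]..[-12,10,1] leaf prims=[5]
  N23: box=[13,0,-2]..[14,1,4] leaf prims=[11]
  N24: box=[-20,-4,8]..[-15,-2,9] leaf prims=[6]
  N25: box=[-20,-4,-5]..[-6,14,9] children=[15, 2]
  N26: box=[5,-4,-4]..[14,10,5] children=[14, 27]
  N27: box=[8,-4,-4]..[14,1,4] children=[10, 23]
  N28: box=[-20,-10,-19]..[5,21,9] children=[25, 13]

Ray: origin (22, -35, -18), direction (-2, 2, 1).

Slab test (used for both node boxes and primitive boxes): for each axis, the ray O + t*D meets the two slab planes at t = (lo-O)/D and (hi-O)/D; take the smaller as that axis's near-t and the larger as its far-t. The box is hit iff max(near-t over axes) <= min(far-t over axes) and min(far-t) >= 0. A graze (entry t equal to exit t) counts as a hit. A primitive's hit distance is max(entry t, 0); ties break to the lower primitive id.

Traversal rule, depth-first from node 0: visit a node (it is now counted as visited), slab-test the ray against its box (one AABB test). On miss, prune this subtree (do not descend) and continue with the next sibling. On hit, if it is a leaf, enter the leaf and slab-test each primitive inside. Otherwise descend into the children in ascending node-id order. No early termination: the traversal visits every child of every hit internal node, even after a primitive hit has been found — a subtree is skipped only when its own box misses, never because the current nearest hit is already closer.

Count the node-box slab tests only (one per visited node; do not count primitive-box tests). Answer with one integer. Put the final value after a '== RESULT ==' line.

Walk:
N0 x:[5/2,21] y:[10,28] z:[-1,41] -> hit [10,21], descend [7, 28]
  N7 x:[5/2,17/2] y:[10,23] z:[14,41] -> miss, prune
  N28 x:[17/2,21] y:[25/2,28] z:[-1,27] -> hit [25/2,21], descend [13, 25]
    N13 x:[17/2,14] y:[25/2,28] z:[-1,20] -> hit [25/2,14], descend [9, 19]
      N9 x:[9,14] y:[27/2,23] z:[13,20] -> hit [27/2,14], descend [1, 11]
        N1 x:[9,14] y:[27/2,16] z:[13,20] -> hit [27/2,14], descend [3, 5]
          N3 x:[11,14] y:[27/2,31/2] z:[13,14] -> hit [27/2,14] leaf, test {P2@t=27/2}
          N5 x:[9,12] y:[29/2,16] z:[16,20] -> miss, prune
        N11 x:[11,25/2] y:[41/2,23] z:[18,20] -> miss, prune
      N19 x:[17/2,12] y:[25/2,28] z:[-1,5] -> miss, prune
    N25 x:[14,21] y:[31/2,49/2] z:[13,27] -> hit [31/2,21], descend [2, 15]
      N2 x:[14,19] y:[21,49/2] z:[13,19] -> miss, prune
      N15 x:[31/2,21] y:[31/2,21] z:[21,27] -> hit [21,21], descend [18, 24]
        N18 x:[31/2,37/2] y:[37/2,21] z:[21,27] -> miss, prune
        N24 x:[37/2,21] y:[31/2,33/2] z:[26,27] -> miss, prune

Summary -> nodes [0, 7, 28, 13, 9, 1, 3, 5, 11, 19, 25, 2, 15, 18, 24]; box-tests=15; leaf-entries=1; first=P2

== RESULT ==
15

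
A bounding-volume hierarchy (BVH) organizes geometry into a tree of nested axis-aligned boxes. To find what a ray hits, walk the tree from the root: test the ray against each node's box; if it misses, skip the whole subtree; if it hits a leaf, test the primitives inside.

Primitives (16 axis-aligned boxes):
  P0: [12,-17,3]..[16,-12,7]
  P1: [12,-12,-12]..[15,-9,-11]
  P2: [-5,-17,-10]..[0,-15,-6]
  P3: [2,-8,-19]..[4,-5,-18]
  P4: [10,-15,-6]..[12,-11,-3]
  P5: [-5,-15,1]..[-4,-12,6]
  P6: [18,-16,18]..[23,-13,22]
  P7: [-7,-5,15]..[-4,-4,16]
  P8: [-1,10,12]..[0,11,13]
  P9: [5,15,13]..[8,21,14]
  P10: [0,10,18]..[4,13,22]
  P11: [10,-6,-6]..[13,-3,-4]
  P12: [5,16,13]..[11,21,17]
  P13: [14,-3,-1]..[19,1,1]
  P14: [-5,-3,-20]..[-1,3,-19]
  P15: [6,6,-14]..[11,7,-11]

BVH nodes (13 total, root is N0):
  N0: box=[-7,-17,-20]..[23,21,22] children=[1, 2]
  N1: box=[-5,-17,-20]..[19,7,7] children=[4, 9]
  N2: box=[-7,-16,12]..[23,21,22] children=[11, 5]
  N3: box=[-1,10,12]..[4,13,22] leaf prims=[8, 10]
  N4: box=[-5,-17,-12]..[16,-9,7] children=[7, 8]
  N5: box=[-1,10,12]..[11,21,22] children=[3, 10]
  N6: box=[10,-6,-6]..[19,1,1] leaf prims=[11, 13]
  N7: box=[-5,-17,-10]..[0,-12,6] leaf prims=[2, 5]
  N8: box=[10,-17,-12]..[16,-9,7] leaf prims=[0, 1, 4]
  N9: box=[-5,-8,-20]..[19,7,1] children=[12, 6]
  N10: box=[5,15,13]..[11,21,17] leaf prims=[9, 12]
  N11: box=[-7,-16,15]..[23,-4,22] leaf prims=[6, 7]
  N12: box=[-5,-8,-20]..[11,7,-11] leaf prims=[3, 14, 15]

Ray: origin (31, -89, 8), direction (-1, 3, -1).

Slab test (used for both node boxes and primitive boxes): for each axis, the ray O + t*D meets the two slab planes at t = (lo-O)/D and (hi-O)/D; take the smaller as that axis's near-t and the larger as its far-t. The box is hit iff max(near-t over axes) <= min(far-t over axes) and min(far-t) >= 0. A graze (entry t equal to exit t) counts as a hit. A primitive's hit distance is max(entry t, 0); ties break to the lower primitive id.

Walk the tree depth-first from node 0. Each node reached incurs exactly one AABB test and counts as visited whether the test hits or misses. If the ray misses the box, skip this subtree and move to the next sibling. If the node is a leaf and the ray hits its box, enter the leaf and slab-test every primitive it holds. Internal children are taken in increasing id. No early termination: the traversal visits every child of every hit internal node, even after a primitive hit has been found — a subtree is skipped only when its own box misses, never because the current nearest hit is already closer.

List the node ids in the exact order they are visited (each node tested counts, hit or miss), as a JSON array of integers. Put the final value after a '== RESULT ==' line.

Traverse from the root:
N0 x:[8,38] y:[24,110/3] z:[-14,28] -> hit [24,28], descend [1, 2]
  N1 x:[12,36] y:[24,32] z:[1,28] -> hit [24,28], descend [4, 9]
    N4 x:[15,36] y:[24,80/3] z:[1,20] -> miss, prune
    N9 x:[12,36] y:[27,32] z:[7,28] -> hit [27,28], descend [6, 12]
      N6 x:[12,21] y:[83/3,30] z:[7,14] -> miss, prune
      N12 x:[20,36] y:[27,32] z:[19,28] -> hit [27,28] leaf, test {P3@t=27, P14(miss), P15(miss)}
  N2 x:[8,38] y:[73/3,110/3] z:[-14,-4] -> miss, prune

Visited [0, 1, 4, 9, 6, 12, 2]. Tests: 7 box, 1 leaf. Nearest: P3.

== RESULT ==
[0, 1, 4, 9, 6, 12, 2]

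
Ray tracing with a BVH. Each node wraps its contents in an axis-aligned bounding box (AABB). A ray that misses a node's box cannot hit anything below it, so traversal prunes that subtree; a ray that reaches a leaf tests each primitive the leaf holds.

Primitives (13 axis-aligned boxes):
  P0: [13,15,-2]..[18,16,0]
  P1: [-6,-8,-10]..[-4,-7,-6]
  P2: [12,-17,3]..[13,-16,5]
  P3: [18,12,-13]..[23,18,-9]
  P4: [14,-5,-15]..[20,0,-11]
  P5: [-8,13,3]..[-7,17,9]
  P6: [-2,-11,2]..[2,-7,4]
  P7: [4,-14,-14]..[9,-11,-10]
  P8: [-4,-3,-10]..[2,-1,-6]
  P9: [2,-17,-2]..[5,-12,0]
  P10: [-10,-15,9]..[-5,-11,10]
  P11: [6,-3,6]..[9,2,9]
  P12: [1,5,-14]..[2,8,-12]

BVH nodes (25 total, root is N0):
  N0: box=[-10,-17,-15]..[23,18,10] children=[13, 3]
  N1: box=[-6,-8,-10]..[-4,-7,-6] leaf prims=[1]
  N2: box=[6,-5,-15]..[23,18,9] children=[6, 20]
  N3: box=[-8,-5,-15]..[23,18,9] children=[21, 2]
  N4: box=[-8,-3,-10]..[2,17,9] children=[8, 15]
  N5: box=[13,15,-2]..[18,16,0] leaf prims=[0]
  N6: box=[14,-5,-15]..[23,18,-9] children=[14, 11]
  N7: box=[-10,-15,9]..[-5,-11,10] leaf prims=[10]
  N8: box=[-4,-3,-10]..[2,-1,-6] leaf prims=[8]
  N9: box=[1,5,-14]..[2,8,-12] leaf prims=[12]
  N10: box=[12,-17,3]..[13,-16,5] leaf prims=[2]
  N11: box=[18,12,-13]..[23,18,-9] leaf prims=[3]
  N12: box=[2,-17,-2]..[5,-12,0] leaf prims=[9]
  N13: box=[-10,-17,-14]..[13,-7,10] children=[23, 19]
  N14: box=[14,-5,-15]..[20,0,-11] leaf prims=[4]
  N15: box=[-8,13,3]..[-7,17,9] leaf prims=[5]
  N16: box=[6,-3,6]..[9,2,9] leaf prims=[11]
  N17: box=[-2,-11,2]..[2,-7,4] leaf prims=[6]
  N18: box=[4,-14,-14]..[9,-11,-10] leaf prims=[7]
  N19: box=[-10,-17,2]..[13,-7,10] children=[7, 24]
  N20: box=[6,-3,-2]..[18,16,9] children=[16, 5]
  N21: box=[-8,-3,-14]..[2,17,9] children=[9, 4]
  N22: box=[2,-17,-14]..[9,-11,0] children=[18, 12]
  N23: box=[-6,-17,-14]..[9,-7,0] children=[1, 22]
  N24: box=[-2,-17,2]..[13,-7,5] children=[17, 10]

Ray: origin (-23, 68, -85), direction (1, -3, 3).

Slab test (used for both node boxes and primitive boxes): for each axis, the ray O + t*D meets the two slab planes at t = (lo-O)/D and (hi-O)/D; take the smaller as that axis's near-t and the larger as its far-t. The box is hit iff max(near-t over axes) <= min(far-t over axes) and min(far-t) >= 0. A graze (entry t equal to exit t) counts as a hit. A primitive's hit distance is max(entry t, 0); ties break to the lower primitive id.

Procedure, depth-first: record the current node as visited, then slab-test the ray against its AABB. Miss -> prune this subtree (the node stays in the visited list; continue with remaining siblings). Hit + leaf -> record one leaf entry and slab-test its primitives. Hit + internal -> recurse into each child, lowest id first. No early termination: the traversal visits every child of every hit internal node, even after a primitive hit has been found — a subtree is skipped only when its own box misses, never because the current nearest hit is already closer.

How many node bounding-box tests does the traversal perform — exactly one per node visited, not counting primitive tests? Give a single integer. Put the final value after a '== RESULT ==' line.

Walk:
N0 x:[13,46] y:[50/3,85/3] z:[70/3,95/3] -> hit [70/3,85/3], descend [3, 13]
  N3 x:[15,46] y:[50/3,73/3] z:[70/3,94/3] -> hit [70/3,73/3], descend [2, 21]
    N2 x:[29,46] y:[50/3,73/3] z:[70/3,94/3] -> miss, prune
    N21 x:[15,25] y:[17,71/3] z:[71/3,94/3] -> hit [71/3,71/3], descend [4, 9]
      N4 x:[15,25] y:[17,71/3] z:[25,94/3] -> miss, prune
      N9 x:[24,25] y:[20,21] z:[71/3,73/3] -> miss, prune
  N13 x:[13,36] y:[25,85/3] z:[71/3,95/3] -> hit [25,85/3], descend [19, 23]
    N19 x:[13,36] y:[25,85/3] z:[29,95/3] -> miss, prune
    N23 x:[17,32] y:[25,85/3] z:[71/3,85/3] -> hit [25,85/3], descend [1, 22]
      N1 x:[17,19] y:[25,76/3] z:[25,79/3] -> miss, prune
      N22 x:[25,32] y:[79/3,85/3] z:[71/3,85/3] -> hit [79/3,85/3], descend [12, 18]
        N12 x:[25,28] y:[80/3,85/3] z:[83/3,85/3] -> hit [83/3,28] leaf, test {P9@t=83/3}
        N18 x:[27,32] y:[79/3,82/3] z:[71/3,25] -> miss, prune

Summary -> nodes [0, 3, 2, 21, 4, 9, 13, 19, 23, 1, 22, 12, 18]; box-tests=13; leaf-entries=1; first=P9

== RESULT ==
13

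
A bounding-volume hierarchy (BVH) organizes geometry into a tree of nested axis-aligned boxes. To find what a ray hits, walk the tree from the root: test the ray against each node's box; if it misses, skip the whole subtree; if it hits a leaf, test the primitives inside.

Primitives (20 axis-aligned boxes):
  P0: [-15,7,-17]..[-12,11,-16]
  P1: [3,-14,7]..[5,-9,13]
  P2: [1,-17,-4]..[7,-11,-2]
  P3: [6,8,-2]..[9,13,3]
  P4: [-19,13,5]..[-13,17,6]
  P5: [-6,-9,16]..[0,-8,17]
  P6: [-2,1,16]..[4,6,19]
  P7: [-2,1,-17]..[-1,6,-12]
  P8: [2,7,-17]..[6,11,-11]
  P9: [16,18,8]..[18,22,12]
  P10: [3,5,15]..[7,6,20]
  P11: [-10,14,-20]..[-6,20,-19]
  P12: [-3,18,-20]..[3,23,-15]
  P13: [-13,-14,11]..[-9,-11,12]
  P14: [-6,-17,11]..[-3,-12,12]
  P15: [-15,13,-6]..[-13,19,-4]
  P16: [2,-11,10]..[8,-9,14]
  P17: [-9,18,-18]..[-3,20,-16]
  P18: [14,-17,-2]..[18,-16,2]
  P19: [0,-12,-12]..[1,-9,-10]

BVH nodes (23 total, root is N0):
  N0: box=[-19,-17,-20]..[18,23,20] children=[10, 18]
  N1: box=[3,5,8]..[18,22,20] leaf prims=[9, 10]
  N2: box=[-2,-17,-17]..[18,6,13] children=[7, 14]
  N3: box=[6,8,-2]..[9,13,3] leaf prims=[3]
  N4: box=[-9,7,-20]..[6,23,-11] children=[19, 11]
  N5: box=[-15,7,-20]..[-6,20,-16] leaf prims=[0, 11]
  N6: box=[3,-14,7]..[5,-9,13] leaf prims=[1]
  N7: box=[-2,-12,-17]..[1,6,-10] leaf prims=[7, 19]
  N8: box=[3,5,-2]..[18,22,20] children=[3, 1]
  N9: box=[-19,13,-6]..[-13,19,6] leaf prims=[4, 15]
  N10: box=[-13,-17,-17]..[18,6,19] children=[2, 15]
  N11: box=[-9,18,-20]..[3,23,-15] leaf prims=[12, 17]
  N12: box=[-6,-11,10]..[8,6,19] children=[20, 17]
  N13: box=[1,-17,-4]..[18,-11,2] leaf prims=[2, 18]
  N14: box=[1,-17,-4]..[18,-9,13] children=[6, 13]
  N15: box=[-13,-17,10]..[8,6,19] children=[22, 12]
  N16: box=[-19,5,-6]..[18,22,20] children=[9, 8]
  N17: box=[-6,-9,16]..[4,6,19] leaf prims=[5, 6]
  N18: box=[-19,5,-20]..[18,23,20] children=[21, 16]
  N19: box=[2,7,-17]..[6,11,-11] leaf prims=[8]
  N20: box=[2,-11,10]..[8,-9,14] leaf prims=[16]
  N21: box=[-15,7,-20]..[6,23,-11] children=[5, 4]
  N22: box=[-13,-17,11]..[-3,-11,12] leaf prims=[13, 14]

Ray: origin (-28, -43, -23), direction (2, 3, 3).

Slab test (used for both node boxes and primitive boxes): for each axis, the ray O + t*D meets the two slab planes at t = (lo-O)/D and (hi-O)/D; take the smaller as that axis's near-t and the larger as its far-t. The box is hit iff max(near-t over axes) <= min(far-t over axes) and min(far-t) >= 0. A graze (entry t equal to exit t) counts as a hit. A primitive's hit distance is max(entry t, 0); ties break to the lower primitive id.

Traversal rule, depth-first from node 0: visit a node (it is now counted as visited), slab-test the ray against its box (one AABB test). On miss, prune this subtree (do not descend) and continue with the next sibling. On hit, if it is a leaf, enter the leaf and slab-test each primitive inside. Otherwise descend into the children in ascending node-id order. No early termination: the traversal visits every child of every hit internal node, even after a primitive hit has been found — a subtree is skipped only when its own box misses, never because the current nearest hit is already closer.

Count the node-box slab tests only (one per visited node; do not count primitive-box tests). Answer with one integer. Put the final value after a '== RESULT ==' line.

Traverse from the root:
N0 x:[9/2,23] y:[26/3,22] z:[1,43/3] -> hit [26/3,43/3], descend [10, 18]
  N10 x:[15/2,23] y:[26/3,49/3] z:[2,14] -> hit [26/3,14], descend [2, 15]
    N2 x:[13,23] y:[26/3,49/3] z:[2,12] -> miss, prune
    N15 x:[15/2,18] y:[26/3,49/3] z:[11,14] -> hit [11,14], descend [12, 22]
      N12 x:[11,18] y:[32/3,49/3] z:[11,14] -> hit [11,14], descend [17, 20]
        N17 x:[11,16] y:[34/3,49/3] z:[13,14] -> hit [13,14] leaf, test {P5(miss), P6(miss)}
        N20 x:[15,18] y:[32/3,34/3] z:[11,37/3] -> miss, prune
      N22 x:[15/2,25/2] y:[26/3,32/3] z:[34/3,35/3] -> miss, prune
  N18 x:[9/2,23] y:[16,22] z:[1,43/3] -> miss, prune

Visited [0, 10, 2, 15, 12, 17, 20, 22, 18]. Tests: 9 box, 1 leaf. Nearest: miss.

== RESULT ==
9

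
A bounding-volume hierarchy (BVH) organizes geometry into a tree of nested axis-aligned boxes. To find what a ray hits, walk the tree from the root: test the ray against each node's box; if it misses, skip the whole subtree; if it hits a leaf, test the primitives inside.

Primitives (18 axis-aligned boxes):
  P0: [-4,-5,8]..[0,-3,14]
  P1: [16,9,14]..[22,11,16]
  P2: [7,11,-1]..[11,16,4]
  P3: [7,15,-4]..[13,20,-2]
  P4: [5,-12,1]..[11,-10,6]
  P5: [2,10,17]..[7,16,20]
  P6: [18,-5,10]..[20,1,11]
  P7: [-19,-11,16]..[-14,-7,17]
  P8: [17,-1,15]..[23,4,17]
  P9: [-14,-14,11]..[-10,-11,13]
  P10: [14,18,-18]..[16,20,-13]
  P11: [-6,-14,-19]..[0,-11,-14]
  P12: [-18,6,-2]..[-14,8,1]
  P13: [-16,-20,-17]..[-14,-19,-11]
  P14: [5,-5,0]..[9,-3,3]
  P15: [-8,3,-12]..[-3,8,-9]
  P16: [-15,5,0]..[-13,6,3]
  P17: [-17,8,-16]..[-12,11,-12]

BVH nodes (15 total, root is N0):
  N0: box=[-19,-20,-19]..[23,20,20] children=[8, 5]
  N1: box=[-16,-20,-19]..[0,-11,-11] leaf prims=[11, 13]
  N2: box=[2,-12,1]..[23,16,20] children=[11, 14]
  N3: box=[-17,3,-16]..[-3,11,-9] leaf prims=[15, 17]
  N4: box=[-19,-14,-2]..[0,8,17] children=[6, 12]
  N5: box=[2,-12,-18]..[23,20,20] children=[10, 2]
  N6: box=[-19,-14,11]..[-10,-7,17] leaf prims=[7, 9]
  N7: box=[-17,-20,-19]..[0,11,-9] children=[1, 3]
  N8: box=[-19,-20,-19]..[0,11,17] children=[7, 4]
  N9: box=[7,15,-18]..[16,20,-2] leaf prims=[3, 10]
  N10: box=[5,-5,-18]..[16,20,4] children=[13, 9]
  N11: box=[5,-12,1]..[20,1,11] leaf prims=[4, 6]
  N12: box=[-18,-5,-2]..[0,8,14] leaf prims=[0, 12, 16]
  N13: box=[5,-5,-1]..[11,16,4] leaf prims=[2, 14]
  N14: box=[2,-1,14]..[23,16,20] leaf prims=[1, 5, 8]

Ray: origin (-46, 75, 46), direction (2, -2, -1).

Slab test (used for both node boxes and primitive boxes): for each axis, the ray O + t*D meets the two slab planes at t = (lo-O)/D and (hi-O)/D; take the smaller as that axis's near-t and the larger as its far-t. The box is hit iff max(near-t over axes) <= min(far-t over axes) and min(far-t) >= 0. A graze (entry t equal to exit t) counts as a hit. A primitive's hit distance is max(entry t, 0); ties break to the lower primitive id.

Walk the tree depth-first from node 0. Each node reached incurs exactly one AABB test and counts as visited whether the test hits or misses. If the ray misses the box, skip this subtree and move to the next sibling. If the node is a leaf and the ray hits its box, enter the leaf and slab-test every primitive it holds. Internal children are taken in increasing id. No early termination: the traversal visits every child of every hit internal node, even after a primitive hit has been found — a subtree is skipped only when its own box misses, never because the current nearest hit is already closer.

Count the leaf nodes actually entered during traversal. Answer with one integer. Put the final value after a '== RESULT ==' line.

Trace the traversal:
N0 x:[27/2,69/2] y:[55/2,95/2] z:[26,65] -> hit [55/2,69/2], descend [5, 8]
  N5 x:[24,69/2] y:[55/2,87/2] z:[26,64] -> hit [55/2,69/2], descend [2, 10]
    N2 x:[24,69/2] y:[59/2,87/2] z:[26,45] -> hit [59/2,69/2], descend [11, 14]
      N11 x:[51/2,33] y:[37,87/2] z:[35,45] -> miss, prune
      N14 x:[24,69/2] y:[59/2,38] z:[26,32] -> hit [59/2,32] leaf, test {P1@t=32, P5(miss), P8(miss)}
    N10 x:[51/2,31] y:[55/2,40] z:[42,64] -> miss, prune
  N8 x:[27/2,23] y:[32,95/2] z:[29,65] -> miss, prune

Visited [0, 5, 2, 11, 14, 10, 8]. Tests: 7 box, 1 leaf. Nearest: P1.

== RESULT ==
1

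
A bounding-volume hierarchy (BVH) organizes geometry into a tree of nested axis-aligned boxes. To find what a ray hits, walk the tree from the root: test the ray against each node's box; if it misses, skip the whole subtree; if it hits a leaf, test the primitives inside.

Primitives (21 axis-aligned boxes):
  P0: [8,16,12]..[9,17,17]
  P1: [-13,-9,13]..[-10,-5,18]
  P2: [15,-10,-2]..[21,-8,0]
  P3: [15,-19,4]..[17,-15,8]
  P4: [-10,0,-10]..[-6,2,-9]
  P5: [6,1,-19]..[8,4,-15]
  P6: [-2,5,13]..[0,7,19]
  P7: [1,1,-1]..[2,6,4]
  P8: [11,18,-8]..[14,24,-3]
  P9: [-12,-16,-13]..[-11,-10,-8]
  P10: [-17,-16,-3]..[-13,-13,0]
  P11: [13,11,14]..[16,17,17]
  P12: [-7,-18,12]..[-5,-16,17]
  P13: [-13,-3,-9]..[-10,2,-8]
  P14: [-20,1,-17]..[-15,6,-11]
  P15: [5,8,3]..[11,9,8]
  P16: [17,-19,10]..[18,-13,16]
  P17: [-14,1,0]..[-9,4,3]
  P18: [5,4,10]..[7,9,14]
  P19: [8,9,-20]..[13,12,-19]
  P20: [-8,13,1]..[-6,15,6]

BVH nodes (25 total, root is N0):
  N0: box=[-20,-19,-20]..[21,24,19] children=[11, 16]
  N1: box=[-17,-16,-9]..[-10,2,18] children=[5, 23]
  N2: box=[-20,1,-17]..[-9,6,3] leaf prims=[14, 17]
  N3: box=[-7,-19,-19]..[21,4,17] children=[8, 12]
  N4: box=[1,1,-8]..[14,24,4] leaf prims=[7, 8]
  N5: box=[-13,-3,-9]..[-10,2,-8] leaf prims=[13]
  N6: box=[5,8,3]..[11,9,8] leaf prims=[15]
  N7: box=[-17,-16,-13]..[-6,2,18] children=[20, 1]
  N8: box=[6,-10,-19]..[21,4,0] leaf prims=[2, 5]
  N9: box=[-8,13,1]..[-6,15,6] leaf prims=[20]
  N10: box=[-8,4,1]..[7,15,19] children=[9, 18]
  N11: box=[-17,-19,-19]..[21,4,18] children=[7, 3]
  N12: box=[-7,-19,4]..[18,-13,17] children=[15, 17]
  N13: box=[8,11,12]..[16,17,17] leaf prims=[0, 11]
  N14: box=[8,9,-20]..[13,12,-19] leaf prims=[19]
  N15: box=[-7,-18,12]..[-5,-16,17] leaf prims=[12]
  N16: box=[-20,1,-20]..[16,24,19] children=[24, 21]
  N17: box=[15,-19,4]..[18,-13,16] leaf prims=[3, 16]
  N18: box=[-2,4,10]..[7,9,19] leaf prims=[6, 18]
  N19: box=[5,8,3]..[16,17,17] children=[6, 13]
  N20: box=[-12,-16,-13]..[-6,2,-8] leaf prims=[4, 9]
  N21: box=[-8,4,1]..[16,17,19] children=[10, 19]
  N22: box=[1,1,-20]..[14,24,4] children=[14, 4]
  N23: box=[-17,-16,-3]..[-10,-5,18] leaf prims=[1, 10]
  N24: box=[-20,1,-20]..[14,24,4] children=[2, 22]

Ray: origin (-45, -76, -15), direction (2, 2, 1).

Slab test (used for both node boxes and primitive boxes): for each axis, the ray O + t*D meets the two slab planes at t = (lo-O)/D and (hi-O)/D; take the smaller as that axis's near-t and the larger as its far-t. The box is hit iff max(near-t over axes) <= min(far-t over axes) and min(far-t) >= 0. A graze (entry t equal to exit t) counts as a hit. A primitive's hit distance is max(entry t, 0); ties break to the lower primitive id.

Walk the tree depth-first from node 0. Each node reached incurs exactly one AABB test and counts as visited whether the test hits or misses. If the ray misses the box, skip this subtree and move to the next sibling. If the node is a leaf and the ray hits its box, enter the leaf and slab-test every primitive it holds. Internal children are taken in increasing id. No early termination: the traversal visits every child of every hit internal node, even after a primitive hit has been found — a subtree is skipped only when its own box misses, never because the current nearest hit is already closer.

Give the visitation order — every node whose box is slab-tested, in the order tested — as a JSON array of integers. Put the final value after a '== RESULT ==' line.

Walk:
N0 x:[25/2,33] y:[57/2,50] z:[-5,34] -> hit [57/2,33], descend [11, 16]
  N11 x:[14,33] y:[57/2,40] z:[-4,33] -> hit [57/2,33], descend [3, 7]
    N3 x:[19,33] y:[57/2,40] z:[-4,32] -> hit [57/2,32], descend [8, 12]
      N8 x:[51/2,33] y:[33,40] z:[-4,15] -> miss, prune
      N12 x:[19,63/2] y:[57/2,63/2] z:[19,32] -> hit [57/2,63/2], descend [15, 17]
        N15 x:[19,20] y:[29,30] z:[27,32] -> miss, prune
        N17 x:[30,63/2] y:[57/2,63/2] z:[19,31] -> hit [30,31] leaf, test {P3(miss), P16@t=31}
    N7 x:[14,39/2] y:[30,39] z:[2,33] -> miss, prune
  N16 x:[25/2,61/2] y:[77/2,50] z:[-5,34] -> miss, prune

Visited [0, 11, 3, 8, 12, 15, 17, 7, 16]. Tests: 9 box, 1 leaf. Nearest: P16.

== RESULT ==
[0, 11, 3, 8, 12, 15, 17, 7, 16]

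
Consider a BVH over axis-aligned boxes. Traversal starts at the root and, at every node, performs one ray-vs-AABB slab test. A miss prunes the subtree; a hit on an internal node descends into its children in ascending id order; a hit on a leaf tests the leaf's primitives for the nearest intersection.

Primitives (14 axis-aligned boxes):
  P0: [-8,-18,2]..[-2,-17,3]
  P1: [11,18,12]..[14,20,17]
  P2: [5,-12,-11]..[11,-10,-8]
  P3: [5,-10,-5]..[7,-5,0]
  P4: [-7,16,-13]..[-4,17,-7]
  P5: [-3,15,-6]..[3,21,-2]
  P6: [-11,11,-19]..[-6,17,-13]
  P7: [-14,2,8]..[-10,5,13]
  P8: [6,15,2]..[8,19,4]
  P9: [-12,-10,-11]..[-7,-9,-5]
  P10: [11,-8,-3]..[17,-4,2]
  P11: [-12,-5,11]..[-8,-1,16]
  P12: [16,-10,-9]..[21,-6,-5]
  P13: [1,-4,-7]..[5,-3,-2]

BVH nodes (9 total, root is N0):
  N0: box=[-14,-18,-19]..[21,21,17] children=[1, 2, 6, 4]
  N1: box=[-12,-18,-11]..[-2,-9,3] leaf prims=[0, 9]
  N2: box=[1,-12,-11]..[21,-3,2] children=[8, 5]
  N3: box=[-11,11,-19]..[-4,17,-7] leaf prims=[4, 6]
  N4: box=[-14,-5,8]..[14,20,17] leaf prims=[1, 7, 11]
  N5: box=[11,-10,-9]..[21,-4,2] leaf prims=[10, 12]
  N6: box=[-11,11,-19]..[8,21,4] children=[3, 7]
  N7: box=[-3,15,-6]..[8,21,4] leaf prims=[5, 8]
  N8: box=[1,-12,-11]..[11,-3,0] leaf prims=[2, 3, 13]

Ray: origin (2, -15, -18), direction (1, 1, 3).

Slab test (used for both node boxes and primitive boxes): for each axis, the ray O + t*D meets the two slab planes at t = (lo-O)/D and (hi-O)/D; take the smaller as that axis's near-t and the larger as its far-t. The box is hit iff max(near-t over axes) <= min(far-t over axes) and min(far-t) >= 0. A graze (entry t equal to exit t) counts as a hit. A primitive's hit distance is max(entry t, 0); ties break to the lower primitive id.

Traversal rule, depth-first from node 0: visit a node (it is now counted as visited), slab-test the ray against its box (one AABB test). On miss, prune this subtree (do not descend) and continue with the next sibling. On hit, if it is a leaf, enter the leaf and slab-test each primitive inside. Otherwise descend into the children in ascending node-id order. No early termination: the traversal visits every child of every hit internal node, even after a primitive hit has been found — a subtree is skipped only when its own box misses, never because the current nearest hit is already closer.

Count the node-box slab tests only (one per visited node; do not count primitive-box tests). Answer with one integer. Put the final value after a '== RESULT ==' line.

Walk:
N0 x:[-16,19] y:[-3,36] z:[-1/3,35/3] -> hit [-1/3,35/3], descend [1, 2, 4, 6]
  N1 x:[-14,-4] y:[-3,6] z:[7/3,7] -> miss, prune
  N2 x:[-1,19] y:[3,12] z:[7/3,20/3] -> hit [3,20/3], descend [5, 8]
    N5 x:[9,19] y:[5,11] z:[3,20/3] -> miss, prune
    N8 x:[-1,9] y:[3,12] z:[7/3,6] -> hit [3,6] leaf, test {P2@t=3, P3@t=5, P13(miss)}
  N4 x:[-16,12] y:[10,35] z:[26/3,35/3] -> hit [10,35/3] leaf, test {P1(miss), P7(miss), P11(miss)}
  N6 x:[-13,6] y:[26,36] z:[-1/3,22/3] -> miss, prune

Summary -> nodes [0, 1, 2, 5, 8, 4, 6]; box-tests=7; leaf-entries=2; first=P2

== RESULT ==
7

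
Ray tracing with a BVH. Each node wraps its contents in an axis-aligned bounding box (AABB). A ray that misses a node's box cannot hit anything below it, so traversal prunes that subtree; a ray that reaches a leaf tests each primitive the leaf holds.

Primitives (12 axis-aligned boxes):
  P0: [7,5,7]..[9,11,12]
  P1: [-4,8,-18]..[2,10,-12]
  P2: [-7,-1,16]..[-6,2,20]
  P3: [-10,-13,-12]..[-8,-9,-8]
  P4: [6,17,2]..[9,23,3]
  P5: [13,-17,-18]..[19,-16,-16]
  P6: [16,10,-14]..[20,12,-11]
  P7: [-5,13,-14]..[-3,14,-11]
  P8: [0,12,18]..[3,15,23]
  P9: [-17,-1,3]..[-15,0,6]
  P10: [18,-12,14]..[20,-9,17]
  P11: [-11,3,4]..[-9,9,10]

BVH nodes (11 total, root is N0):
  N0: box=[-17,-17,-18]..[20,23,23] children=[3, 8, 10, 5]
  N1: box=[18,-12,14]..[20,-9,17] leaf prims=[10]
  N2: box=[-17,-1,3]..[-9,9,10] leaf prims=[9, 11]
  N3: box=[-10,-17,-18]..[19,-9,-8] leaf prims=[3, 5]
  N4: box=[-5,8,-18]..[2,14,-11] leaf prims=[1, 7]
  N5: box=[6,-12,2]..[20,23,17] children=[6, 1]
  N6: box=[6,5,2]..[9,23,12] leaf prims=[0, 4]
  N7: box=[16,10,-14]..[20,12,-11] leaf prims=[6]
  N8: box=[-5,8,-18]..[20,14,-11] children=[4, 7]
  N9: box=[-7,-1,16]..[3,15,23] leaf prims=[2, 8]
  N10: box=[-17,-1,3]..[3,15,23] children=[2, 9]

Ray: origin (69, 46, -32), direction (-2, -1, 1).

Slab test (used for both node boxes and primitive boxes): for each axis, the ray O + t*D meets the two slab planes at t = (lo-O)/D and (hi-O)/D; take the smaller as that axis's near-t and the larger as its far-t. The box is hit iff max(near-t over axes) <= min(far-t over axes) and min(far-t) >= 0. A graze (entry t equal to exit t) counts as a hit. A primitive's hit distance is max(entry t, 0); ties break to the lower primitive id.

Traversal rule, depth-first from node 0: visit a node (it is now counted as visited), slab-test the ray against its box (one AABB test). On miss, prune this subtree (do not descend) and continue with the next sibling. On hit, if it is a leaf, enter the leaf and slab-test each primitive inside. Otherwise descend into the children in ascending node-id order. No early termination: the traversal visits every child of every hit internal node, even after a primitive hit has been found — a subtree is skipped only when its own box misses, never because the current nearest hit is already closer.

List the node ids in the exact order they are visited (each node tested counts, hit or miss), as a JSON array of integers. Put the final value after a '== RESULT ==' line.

Walk:
N0 x:[49/2,43] y:[23,63] z:[14,55] -> hit [49/2,43], descend [3, 5, 8, 10]
  N3 x:[25,79/2] y:[55,63] z:[14,24] -> miss, prune
  N5 x:[49/2,63/2] y:[23,58] z:[34,49] -> miss, prune
  N8 x:[49/2,37] y:[32,38] z:[14,21] -> miss, prune
  N10 x:[33,43] y:[31,47] z:[35,55] -> hit [35,43], descend [2, 9]
    N2 x:[39,43] y:[37,47] z:[35,42] -> hit [39,42] leaf, test {P9(miss), P11@t=39}
    N9 x:[33,38] y:[31,47] z:[48,55] -> miss, prune

Summary -> nodes [0, 3, 5, 8, 10, 2, 9]; box-tests=7; leaf-entries=1; first=P11

== RESULT ==
[0, 3, 5, 8, 10, 2, 9]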